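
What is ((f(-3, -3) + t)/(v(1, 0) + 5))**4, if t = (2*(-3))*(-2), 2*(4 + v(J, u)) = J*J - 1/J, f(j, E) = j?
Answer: 6561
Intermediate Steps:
v(J, u) = -4 + J**2/2 - 1/(2*J) (v(J, u) = -4 + (J*J - 1/J)/2 = -4 + (J**2 - 1/J)/2 = -4 + (J**2/2 - 1/(2*J)) = -4 + J**2/2 - 1/(2*J))
t = 12 (t = -6*(-2) = 12)
((f(-3, -3) + t)/(v(1, 0) + 5))**4 = ((-3 + 12)/((1/2)*(-1 + 1*(-8 + 1**2))/1 + 5))**4 = (9/((1/2)*1*(-1 + 1*(-8 + 1)) + 5))**4 = (9/((1/2)*1*(-1 + 1*(-7)) + 5))**4 = (9/((1/2)*1*(-1 - 7) + 5))**4 = (9/((1/2)*1*(-8) + 5))**4 = (9/(-4 + 5))**4 = (9/1)**4 = (9*1)**4 = 9**4 = 6561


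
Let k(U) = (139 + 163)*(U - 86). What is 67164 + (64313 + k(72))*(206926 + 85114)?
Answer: 17547290564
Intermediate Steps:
k(U) = -25972 + 302*U (k(U) = 302*(-86 + U) = -25972 + 302*U)
67164 + (64313 + k(72))*(206926 + 85114) = 67164 + (64313 + (-25972 + 302*72))*(206926 + 85114) = 67164 + (64313 + (-25972 + 21744))*292040 = 67164 + (64313 - 4228)*292040 = 67164 + 60085*292040 = 67164 + 17547223400 = 17547290564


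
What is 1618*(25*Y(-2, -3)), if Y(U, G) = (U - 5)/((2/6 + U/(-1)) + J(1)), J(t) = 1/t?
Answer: -84945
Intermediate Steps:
Y(U, G) = (-5 + U)/(4/3 - U) (Y(U, G) = (U - 5)/((2/6 + U/(-1)) + 1/1) = (-5 + U)/((2*(1/6) + U*(-1)) + 1) = (-5 + U)/((1/3 - U) + 1) = (-5 + U)/(4/3 - U))
1618*(25*Y(-2, -3)) = 1618*(25*(3*(-5 - 2)/(4 - 3*(-2)))) = 1618*(25*(3*(-7)/(4 + 6))) = 1618*(25*(3*(-7)/10)) = 1618*(25*(3*(1/10)*(-7))) = 1618*(25*(-21/10)) = 1618*(-105/2) = -84945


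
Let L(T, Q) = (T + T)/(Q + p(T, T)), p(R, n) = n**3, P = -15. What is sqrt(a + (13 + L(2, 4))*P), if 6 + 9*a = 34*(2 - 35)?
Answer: 4*I*sqrt(183)/3 ≈ 18.037*I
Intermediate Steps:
L(T, Q) = 2*T/(Q + T**3) (L(T, Q) = (T + T)/(Q + T**3) = (2*T)/(Q + T**3) = 2*T/(Q + T**3))
a = -376/3 (a = -2/3 + (34*(2 - 35))/9 = -2/3 + (34*(-33))/9 = -2/3 + (1/9)*(-1122) = -2/3 - 374/3 = -376/3 ≈ -125.33)
sqrt(a + (13 + L(2, 4))*P) = sqrt(-376/3 + (13 + 2*2/(4 + 2**3))*(-15)) = sqrt(-376/3 + (13 + 2*2/(4 + 8))*(-15)) = sqrt(-376/3 + (13 + 2*2/12)*(-15)) = sqrt(-376/3 + (13 + 2*2*(1/12))*(-15)) = sqrt(-376/3 + (13 + 1/3)*(-15)) = sqrt(-376/3 + (40/3)*(-15)) = sqrt(-376/3 - 200) = sqrt(-976/3) = 4*I*sqrt(183)/3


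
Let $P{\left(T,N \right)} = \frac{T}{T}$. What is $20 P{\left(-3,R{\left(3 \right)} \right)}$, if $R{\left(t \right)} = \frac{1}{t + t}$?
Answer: $20$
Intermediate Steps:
$R{\left(t \right)} = \frac{1}{2 t}$
$P{\left(T,N \right)} = 1$
$20 P{\left(-3,R{\left(3 \right)} \right)} = 20 \cdot 1 = 20$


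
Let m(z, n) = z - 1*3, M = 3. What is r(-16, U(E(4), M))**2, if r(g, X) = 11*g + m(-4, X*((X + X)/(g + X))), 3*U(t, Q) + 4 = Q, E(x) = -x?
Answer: 33489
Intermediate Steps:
U(t, Q) = -4/3 + Q/3
m(z, n) = -3 + z (m(z, n) = z - 3 = -3 + z)
r(g, X) = -7 + 11*g (r(g, X) = 11*g + (-3 - 4) = 11*g - 7 = -7 + 11*g)
r(-16, U(E(4), M))**2 = (-7 + 11*(-16))**2 = (-7 - 176)**2 = (-183)**2 = 33489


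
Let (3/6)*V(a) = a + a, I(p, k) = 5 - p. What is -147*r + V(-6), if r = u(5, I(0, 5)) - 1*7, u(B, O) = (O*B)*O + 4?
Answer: -17958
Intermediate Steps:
V(a) = 4*a (V(a) = 2*(a + a) = 2*(2*a) = 4*a)
u(B, O) = 4 + B*O**2 (u(B, O) = (B*O)*O + 4 = B*O**2 + 4 = 4 + B*O**2)
r = 122 (r = (4 + 5*(5 - 1*0)**2) - 1*7 = (4 + 5*(5 + 0)**2) - 7 = (4 + 5*5**2) - 7 = (4 + 5*25) - 7 = (4 + 125) - 7 = 129 - 7 = 122)
-147*r + V(-6) = -147*122 + 4*(-6) = -17934 - 24 = -17958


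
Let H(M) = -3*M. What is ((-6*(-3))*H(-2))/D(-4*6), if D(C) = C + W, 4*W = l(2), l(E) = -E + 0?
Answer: -216/49 ≈ -4.4082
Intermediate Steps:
l(E) = -E
W = -1/2 (W = (-1*2)/4 = (1/4)*(-2) = -1/2 ≈ -0.50000)
D(C) = -1/2 + C (D(C) = C - 1/2 = -1/2 + C)
((-6*(-3))*H(-2))/D(-4*6) = ((-6*(-3))*(-3*(-2)))/(-1/2 - 4*6) = (18*6)/(-1/2 - 24) = 108/(-49/2) = -2/49*108 = -216/49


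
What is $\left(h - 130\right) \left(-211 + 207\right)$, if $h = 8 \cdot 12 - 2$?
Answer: $144$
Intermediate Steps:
$h = 94$ ($h = 96 - 2 = 94$)
$\left(h - 130\right) \left(-211 + 207\right) = \left(94 - 130\right) \left(-211 + 207\right) = \left(-36\right) \left(-4\right) = 144$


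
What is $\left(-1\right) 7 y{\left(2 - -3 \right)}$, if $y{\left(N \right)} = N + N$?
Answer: $-70$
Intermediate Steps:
$y{\left(N \right)} = 2 N$
$\left(-1\right) 7 y{\left(2 - -3 \right)} = \left(-1\right) 7 \cdot 2 \left(2 - -3\right) = - 7 \cdot 2 \left(2 + 3\right) = - 7 \cdot 2 \cdot 5 = \left(-7\right) 10 = -70$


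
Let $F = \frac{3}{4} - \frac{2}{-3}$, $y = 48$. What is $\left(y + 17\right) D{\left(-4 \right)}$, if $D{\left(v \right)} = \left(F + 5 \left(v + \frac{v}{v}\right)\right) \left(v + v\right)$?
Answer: $\frac{21190}{3} \approx 7063.3$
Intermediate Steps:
$F = \frac{17}{12}$ ($F = 3 \cdot \frac{1}{4} - - \frac{2}{3} = \frac{3}{4} + \frac{2}{3} = \frac{17}{12} \approx 1.4167$)
$D{\left(v \right)} = 2 v \left(\frac{77}{12} + 5 v\right)$ ($D{\left(v \right)} = \left(\frac{17}{12} + 5 \left(v + \frac{v}{v}\right)\right) \left(v + v\right) = \left(\frac{17}{12} + 5 \left(v + 1\right)\right) 2 v = \left(\frac{17}{12} + 5 \left(1 + v\right)\right) 2 v = \left(\frac{17}{12} + \left(5 + 5 v\right)\right) 2 v = \left(\frac{77}{12} + 5 v\right) 2 v = 2 v \left(\frac{77}{12} + 5 v\right)$)
$\left(y + 17\right) D{\left(-4 \right)} = \left(48 + 17\right) \frac{1}{6} \left(-4\right) \left(77 + 60 \left(-4\right)\right) = 65 \cdot \frac{1}{6} \left(-4\right) \left(77 - 240\right) = 65 \cdot \frac{1}{6} \left(-4\right) \left(-163\right) = 65 \cdot \frac{326}{3} = \frac{21190}{3}$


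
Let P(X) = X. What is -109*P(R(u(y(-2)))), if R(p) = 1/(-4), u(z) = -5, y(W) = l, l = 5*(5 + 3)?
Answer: 109/4 ≈ 27.250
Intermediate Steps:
l = 40 (l = 5*8 = 40)
y(W) = 40
R(p) = -¼
-109*P(R(u(y(-2)))) = -109*(-¼) = 109/4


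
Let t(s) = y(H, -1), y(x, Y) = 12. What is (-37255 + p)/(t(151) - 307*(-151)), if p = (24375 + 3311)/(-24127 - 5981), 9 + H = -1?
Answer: -560850613/698038926 ≈ -0.80347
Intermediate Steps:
H = -10 (H = -9 - 1 = -10)
p = -13843/15054 (p = 27686/(-30108) = 27686*(-1/30108) = -13843/15054 ≈ -0.91956)
t(s) = 12
(-37255 + p)/(t(151) - 307*(-151)) = (-37255 - 13843/15054)/(12 - 307*(-151)) = -560850613/(15054*(12 + 46357)) = -560850613/15054/46369 = -560850613/15054*1/46369 = -560850613/698038926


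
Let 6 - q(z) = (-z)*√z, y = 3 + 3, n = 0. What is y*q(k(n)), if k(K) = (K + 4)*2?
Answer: 36 + 96*√2 ≈ 171.76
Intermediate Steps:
k(K) = 8 + 2*K (k(K) = (4 + K)*2 = 8 + 2*K)
y = 6
q(z) = 6 + z^(3/2) (q(z) = 6 - (-z)*√z = 6 - (-1)*z^(3/2) = 6 + z^(3/2))
y*q(k(n)) = 6*(6 + (8 + 2*0)^(3/2)) = 6*(6 + (8 + 0)^(3/2)) = 6*(6 + 8^(3/2)) = 6*(6 + 16*√2) = 36 + 96*√2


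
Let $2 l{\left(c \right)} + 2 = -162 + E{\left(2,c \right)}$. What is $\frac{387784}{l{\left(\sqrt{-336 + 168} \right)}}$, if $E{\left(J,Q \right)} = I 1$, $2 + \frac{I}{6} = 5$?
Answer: $- \frac{387784}{73} \approx -5312.1$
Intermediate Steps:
$I = 18$ ($I = -12 + 6 \cdot 5 = -12 + 30 = 18$)
$E{\left(J,Q \right)} = 18$ ($E{\left(J,Q \right)} = 18 \cdot 1 = 18$)
$l{\left(c \right)} = -73$ ($l{\left(c \right)} = -1 + \frac{-162 + 18}{2} = -1 + \frac{1}{2} \left(-144\right) = -1 - 72 = -73$)
$\frac{387784}{l{\left(\sqrt{-336 + 168} \right)}} = \frac{387784}{-73} = 387784 \left(- \frac{1}{73}\right) = - \frac{387784}{73}$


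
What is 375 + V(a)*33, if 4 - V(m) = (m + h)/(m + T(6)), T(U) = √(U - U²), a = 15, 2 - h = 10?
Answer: 8388/17 + 77*I*√30/85 ≈ 493.41 + 4.9617*I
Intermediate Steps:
h = -8 (h = 2 - 1*10 = 2 - 10 = -8)
V(m) = 4 - (-8 + m)/(m + I*√30) (V(m) = 4 - (m - 8)/(m + √(6*(1 - 1*6))) = 4 - (-8 + m)/(m + √(6*(1 - 6))) = 4 - (-8 + m)/(m + √(6*(-5))) = 4 - (-8 + m)/(m + √(-30)) = 4 - (-8 + m)/(m + I*√30))
375 + V(a)*33 = 375 + ((8 + 3*15 + 4*I*√30)/(15 + I*√30))*33 = 375 + ((8 + 45 + 4*I*√30)/(15 + I*√30))*33 = 375 + ((53 + 4*I*√30)/(15 + I*√30))*33 = 375 + 33*(53 + 4*I*√30)/(15 + I*√30)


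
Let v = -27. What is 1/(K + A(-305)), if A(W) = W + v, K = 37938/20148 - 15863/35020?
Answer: -58798580/19437046807 ≈ -0.0030251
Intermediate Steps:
K = 84081753/58798580 (K = 37938*(1/20148) - 15863*1/35020 = 6323/3358 - 15863/35020 = 84081753/58798580 ≈ 1.4300)
A(W) = -27 + W (A(W) = W - 27 = -27 + W)
1/(K + A(-305)) = 1/(84081753/58798580 + (-27 - 305)) = 1/(84081753/58798580 - 332) = 1/(-19437046807/58798580) = -58798580/19437046807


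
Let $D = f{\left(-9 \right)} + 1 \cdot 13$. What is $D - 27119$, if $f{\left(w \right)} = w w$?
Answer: $-27025$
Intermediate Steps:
$f{\left(w \right)} = w^{2}$
$D = 94$ ($D = \left(-9\right)^{2} + 1 \cdot 13 = 81 + 13 = 94$)
$D - 27119 = 94 - 27119 = -27025$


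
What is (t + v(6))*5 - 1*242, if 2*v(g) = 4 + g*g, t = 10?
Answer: -92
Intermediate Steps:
v(g) = 2 + g²/2 (v(g) = (4 + g*g)/2 = (4 + g²)/2 = 2 + g²/2)
(t + v(6))*5 - 1*242 = (10 + (2 + (½)*6²))*5 - 1*242 = (10 + (2 + (½)*36))*5 - 242 = (10 + (2 + 18))*5 - 242 = (10 + 20)*5 - 242 = 30*5 - 242 = 150 - 242 = -92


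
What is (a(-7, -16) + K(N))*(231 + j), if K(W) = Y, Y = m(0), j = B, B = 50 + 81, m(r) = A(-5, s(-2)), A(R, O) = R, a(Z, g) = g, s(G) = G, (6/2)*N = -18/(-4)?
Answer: -7602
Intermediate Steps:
N = 3/2 (N = (-18/(-4))/3 = (-18*(-¼))/3 = (⅓)*(9/2) = 3/2 ≈ 1.5000)
m(r) = -5
B = 131
j = 131
Y = -5
K(W) = -5
(a(-7, -16) + K(N))*(231 + j) = (-16 - 5)*(231 + 131) = -21*362 = -7602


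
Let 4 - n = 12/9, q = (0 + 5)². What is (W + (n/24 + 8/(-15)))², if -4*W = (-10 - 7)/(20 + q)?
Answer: 3481/32400 ≈ 0.10744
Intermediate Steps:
q = 25 (q = 5² = 25)
W = 17/180 (W = -(-10 - 7)/(4*(20 + 25)) = -(-17)/(4*45) = -¼*(-17/45) = 17/180 ≈ 0.094444)
n = 8/3 (n = 4 - 12/9 = 4 - 1*4/3 = 4 - 4/3 = 8/3 ≈ 2.6667)
(W + (n/24 + 8/(-15)))² = (17/180 + ((8/3)/24 + 8/(-15)))² = (17/180 + ((8/3)*(1/24) + 8*(-1/15)))² = (17/180 + (⅑ - 8/15))² = (17/180 - 19/45)² = (-59/180)² = 3481/32400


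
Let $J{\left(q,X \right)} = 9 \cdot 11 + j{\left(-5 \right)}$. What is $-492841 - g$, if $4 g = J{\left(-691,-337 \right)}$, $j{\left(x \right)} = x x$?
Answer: $-492872$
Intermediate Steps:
$j{\left(x \right)} = x^{2}$
$J{\left(q,X \right)} = 124$ ($J{\left(q,X \right)} = 9 \cdot 11 + \left(-5\right)^{2} = 99 + 25 = 124$)
$g = 31$ ($g = \frac{1}{4} \cdot 124 = 31$)
$-492841 - g = -492841 - 31 = -492872$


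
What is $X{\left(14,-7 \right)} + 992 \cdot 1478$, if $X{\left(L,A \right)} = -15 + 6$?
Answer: $1466167$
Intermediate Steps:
$X{\left(L,A \right)} = -9$
$X{\left(14,-7 \right)} + 992 \cdot 1478 = -9 + 992 \cdot 1478 = -9 + 1466176 = 1466167$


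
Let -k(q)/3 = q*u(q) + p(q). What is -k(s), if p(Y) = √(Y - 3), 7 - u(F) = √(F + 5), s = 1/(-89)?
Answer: -21/89 + 6*√9879/7921 + 6*I*√5963/89 ≈ -0.16067 + 5.2059*I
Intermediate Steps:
s = -1/89 ≈ -0.011236
u(F) = 7 - √(5 + F) (u(F) = 7 - √(F + 5) = 7 - √(5 + F))
p(Y) = √(-3 + Y)
k(q) = -3*√(-3 + q) - 3*q*(7 - √(5 + q)) (k(q) = -3*(q*(7 - √(5 + q)) + √(-3 + q)) = -3*(√(-3 + q) + q*(7 - √(5 + q))) = -3*√(-3 + q) - 3*q*(7 - √(5 + q)))
-k(s) = -(-3*√(-3 - 1/89) + 3*(-1/89)*(-7 + √(5 - 1/89))) = -(-6*I*√5963/89 + 3*(-1/89)*(-7 + √(444/89))) = -(-6*I*√5963/89 + 3*(-1/89)*(-7 + 2*√9879/89)) = -(-6*I*√5963/89 + (21/89 - 6*√9879/7921)) = -(21/89 - 6*√9879/7921 - 6*I*√5963/89) = -21/89 + 6*√9879/7921 + 6*I*√5963/89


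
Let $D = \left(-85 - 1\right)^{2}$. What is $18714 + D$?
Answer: $26110$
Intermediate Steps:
$D = 7396$ ($D = \left(-86\right)^{2} = 7396$)
$18714 + D = 18714 + 7396 = 26110$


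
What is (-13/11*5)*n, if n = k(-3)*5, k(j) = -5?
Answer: 1625/11 ≈ 147.73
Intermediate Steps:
n = -25 (n = -5*5 = -25)
(-13/11*5)*n = (-13/11*5)*(-25) = (-13*1/11*5)*(-25) = -13/11*5*(-25) = -65/11*(-25) = 1625/11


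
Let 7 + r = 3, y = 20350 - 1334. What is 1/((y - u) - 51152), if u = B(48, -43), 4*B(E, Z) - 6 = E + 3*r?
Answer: -2/64293 ≈ -3.1108e-5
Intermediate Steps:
y = 19016
r = -4 (r = -7 + 3 = -4)
B(E, Z) = -3/2 + E/4 (B(E, Z) = 3/2 + (E + 3*(-4))/4 = 3/2 + (E - 12)/4 = 3/2 + (-12 + E)/4 = 3/2 + (-3 + E/4) = -3/2 + E/4)
u = 21/2 (u = -3/2 + (¼)*48 = -3/2 + 12 = 21/2 ≈ 10.500)
1/((y - u) - 51152) = 1/((19016 - 1*21/2) - 51152) = 1/((19016 - 21/2) - 51152) = 1/(38011/2 - 51152) = 1/(-64293/2) = -2/64293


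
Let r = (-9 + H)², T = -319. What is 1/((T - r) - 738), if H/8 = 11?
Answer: -1/7298 ≈ -0.00013702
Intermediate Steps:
H = 88 (H = 8*11 = 88)
r = 6241 (r = (-9 + 88)² = 79² = 6241)
1/((T - r) - 738) = 1/((-319 - 1*6241) - 738) = 1/((-319 - 6241) - 738) = 1/(-6560 - 738) = 1/(-7298) = -1/7298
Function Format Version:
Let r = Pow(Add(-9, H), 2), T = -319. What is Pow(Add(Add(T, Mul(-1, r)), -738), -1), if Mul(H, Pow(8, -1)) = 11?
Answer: Rational(-1, 7298) ≈ -0.00013702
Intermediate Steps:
H = 88 (H = Mul(8, 11) = 88)
r = 6241 (r = Pow(Add(-9, 88), 2) = Pow(79, 2) = 6241)
Pow(Add(Add(T, Mul(-1, r)), -738), -1) = Pow(Add(Add(-319, Mul(-1, 6241)), -738), -1) = Pow(Add(Add(-319, -6241), -738), -1) = Pow(Add(-6560, -738), -1) = Pow(-7298, -1) = Rational(-1, 7298)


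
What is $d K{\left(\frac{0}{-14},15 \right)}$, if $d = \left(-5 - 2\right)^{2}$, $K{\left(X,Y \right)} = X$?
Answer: $0$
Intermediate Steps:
$d = 49$ ($d = \left(-7\right)^{2} = 49$)
$d K{\left(\frac{0}{-14},15 \right)} = 49 \frac{0}{-14} = 49 \cdot 0 \left(- \frac{1}{14}\right) = 49 \cdot 0 = 0$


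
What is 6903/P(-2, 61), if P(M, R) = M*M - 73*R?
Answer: -2301/1483 ≈ -1.5516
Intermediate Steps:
P(M, R) = M² - 73*R
6903/P(-2, 61) = 6903/((-2)² - 73*61) = 6903/(4 - 4453) = 6903/(-4449) = 6903*(-1/4449) = -2301/1483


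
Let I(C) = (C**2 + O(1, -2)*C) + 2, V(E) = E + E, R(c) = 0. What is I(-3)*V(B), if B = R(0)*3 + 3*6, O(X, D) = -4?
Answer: 828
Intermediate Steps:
B = 18 (B = 0*3 + 3*6 = 0 + 18 = 18)
V(E) = 2*E
I(C) = 2 + C**2 - 4*C (I(C) = (C**2 - 4*C) + 2 = 2 + C**2 - 4*C)
I(-3)*V(B) = (2 + (-3)**2 - 4*(-3))*(2*18) = (2 + 9 + 12)*36 = 23*36 = 828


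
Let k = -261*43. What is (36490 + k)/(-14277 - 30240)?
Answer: -2297/4047 ≈ -0.56758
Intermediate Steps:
k = -11223
(36490 + k)/(-14277 - 30240) = (36490 - 11223)/(-14277 - 30240) = 25267/(-44517) = 25267*(-1/44517) = -2297/4047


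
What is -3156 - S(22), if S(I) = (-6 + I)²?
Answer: -3412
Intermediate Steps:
-3156 - S(22) = -3156 - (-6 + 22)² = -3156 - 1*16² = -3156 - 1*256 = -3156 - 256 = -3412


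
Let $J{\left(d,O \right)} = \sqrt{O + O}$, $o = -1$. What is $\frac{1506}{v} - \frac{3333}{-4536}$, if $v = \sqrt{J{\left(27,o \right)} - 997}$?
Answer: $\frac{1111}{1512} + \frac{1506}{\sqrt{-997 + i \sqrt{2}}} \approx 0.76862 - 47.695 i$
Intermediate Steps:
$J{\left(d,O \right)} = \sqrt{2} \sqrt{O}$ ($J{\left(d,O \right)} = \sqrt{2 O} = \sqrt{2} \sqrt{O}$)
$v = \sqrt{-997 + i \sqrt{2}}$ ($v = \sqrt{\sqrt{2} \sqrt{-1} - 997} = \sqrt{\sqrt{2} i - 997} = \sqrt{i \sqrt{2} - 997} = \sqrt{-997 + i \sqrt{2}} \approx 0.0224 + 31.575 i$)
$\frac{1506}{v} - \frac{3333}{-4536} = \frac{1506}{\sqrt{-997 + i \sqrt{2}}} - \frac{3333}{-4536} = \frac{1506}{\sqrt{-997 + i \sqrt{2}}} - - \frac{1111}{1512} = \frac{1506}{\sqrt{-997 + i \sqrt{2}}} + \frac{1111}{1512} = \frac{1111}{1512} + \frac{1506}{\sqrt{-997 + i \sqrt{2}}}$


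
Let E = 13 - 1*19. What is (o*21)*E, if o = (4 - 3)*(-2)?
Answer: 252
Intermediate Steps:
E = -6 (E = 13 - 19 = -6)
o = -2 (o = 1*(-2) = -2)
(o*21)*E = -2*21*(-6) = -42*(-6) = 252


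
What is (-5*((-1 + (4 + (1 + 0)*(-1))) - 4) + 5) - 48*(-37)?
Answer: 1791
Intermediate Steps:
(-5*((-1 + (4 + (1 + 0)*(-1))) - 4) + 5) - 48*(-37) = (-5*((-1 + (4 + 1*(-1))) - 4) + 5) + 1776 = (-5*((-1 + (4 - 1)) - 4) + 5) + 1776 = (-5*((-1 + 3) - 4) + 5) + 1776 = (-5*(2 - 4) + 5) + 1776 = (-5*(-2) + 5) + 1776 = (10 + 5) + 1776 = 15 + 1776 = 1791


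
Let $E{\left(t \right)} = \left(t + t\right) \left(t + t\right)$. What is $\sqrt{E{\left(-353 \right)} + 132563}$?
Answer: $3 \sqrt{70111} \approx 794.35$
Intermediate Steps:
$E{\left(t \right)} = 4 t^{2}$ ($E{\left(t \right)} = 2 t 2 t = 4 t^{2}$)
$\sqrt{E{\left(-353 \right)} + 132563} = \sqrt{4 \left(-353\right)^{2} + 132563} = \sqrt{4 \cdot 124609 + 132563} = \sqrt{498436 + 132563} = \sqrt{630999} = 3 \sqrt{70111}$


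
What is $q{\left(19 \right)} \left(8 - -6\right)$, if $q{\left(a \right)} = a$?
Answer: $266$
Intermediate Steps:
$q{\left(19 \right)} \left(8 - -6\right) = 19 \left(8 - -6\right) = 19 \left(8 + 6\right) = 19 \cdot 14 = 266$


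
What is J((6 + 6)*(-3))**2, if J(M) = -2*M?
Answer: 5184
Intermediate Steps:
J((6 + 6)*(-3))**2 = (-2*(6 + 6)*(-3))**2 = (-24*(-3))**2 = (-2*(-36))**2 = 72**2 = 5184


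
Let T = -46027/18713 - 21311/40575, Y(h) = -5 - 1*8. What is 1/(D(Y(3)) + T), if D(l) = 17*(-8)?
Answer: -759279975/105528414868 ≈ -0.0071950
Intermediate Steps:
Y(h) = -13 (Y(h) = -5 - 8 = -13)
T = -2266338268/759279975 (T = -46027*1/18713 - 21311*1/40575 = -46027/18713 - 21311/40575 = -2266338268/759279975 ≈ -2.9849)
D(l) = -136
1/(D(Y(3)) + T) = 1/(-136 - 2266338268/759279975) = 1/(-105528414868/759279975) = -759279975/105528414868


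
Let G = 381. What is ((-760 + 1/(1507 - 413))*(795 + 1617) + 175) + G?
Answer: -1002411302/547 ≈ -1.8326e+6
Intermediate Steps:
((-760 + 1/(1507 - 413))*(795 + 1617) + 175) + G = ((-760 + 1/(1507 - 413))*(795 + 1617) + 175) + 381 = ((-760 + 1/1094)*2412 + 175) + 381 = (-831439/1094*2412 + 175) + 381 = (-1002715434/547 + 175) + 381 = -1002619709/547 + 381 = -1002411302/547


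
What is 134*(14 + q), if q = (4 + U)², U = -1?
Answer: 3082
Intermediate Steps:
q = 9 (q = (4 - 1)² = 3² = 9)
134*(14 + q) = 134*(14 + 9) = 134*23 = 3082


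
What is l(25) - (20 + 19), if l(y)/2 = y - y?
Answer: -39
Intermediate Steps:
l(y) = 0 (l(y) = 2*(y - y) = 2*0 = 0)
l(25) - (20 + 19) = 0 - (20 + 19) = 0 - 1*39 = 0 - 39 = -39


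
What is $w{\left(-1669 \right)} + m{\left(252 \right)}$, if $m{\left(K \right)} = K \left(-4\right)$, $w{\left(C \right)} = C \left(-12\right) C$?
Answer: $-33427740$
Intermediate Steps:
$w{\left(C \right)} = - 12 C^{2}$ ($w{\left(C \right)} = - 12 C C = - 12 C^{2}$)
$m{\left(K \right)} = - 4 K$
$w{\left(-1669 \right)} + m{\left(252 \right)} = - 12 \left(-1669\right)^{2} - 1008 = \left(-12\right) 2785561 - 1008 = -33426732 - 1008 = -33427740$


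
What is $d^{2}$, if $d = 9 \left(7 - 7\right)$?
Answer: $0$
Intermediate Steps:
$d = 0$ ($d = 9 \cdot 0 = 0$)
$d^{2} = 0^{2} = 0$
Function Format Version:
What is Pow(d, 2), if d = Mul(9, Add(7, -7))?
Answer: 0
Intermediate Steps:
d = 0 (d = Mul(9, 0) = 0)
Pow(d, 2) = Pow(0, 2) = 0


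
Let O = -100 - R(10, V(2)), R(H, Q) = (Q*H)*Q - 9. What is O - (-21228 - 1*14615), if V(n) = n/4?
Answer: 71499/2 ≈ 35750.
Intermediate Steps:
V(n) = n/4 (V(n) = n*(¼) = n/4)
R(H, Q) = -9 + H*Q² (R(H, Q) = (H*Q)*Q - 9 = H*Q² - 9 = -9 + H*Q²)
O = -187/2 (O = -100 - (-9 + 10*((¼)*2)²) = -100 - (-9 + 10*(½)²) = -100 - (-9 + 10*(¼)) = -100 - (-9 + 5/2) = -100 - 1*(-13/2) = -100 + 13/2 = -187/2 ≈ -93.500)
O - (-21228 - 1*14615) = -187/2 - (-21228 - 1*14615) = -187/2 - (-21228 - 14615) = -187/2 - 1*(-35843) = -187/2 + 35843 = 71499/2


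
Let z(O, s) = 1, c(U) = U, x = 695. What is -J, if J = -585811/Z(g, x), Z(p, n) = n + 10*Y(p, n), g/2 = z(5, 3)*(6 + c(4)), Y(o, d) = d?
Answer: 585811/7645 ≈ 76.627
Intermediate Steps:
g = 20 (g = 2*(1*(6 + 4)) = 2*(1*10) = 2*10 = 20)
Z(p, n) = 11*n (Z(p, n) = n + 10*n = 11*n)
J = -585811/7645 (J = -585811/(11*695) = -585811/7645 ≈ -76.627)
-J = -1*(-585811/7645) = 585811/7645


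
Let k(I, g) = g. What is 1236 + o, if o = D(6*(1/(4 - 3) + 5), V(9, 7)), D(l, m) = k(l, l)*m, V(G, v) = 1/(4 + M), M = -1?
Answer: 1248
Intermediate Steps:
V(G, v) = ⅓ (V(G, v) = 1/(4 - 1) = 1/3 = ⅓)
D(l, m) = l*m
o = 12 (o = (6*(1/(4 - 3) + 5))*(⅓) = (6*(1/1 + 5))*(⅓) = (6*(1 + 5))*(⅓) = (6*6)*(⅓) = 36*(⅓) = 12)
1236 + o = 1236 + 12 = 1248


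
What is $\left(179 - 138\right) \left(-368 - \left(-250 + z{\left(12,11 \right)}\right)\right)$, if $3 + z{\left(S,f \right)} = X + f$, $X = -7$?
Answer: $-4879$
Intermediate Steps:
$z{\left(S,f \right)} = -10 + f$ ($z{\left(S,f \right)} = -3 + \left(-7 + f\right) = -10 + f$)
$\left(179 - 138\right) \left(-368 - \left(-250 + z{\left(12,11 \right)}\right)\right) = \left(179 - 138\right) \left(-368 + \left(250 - \left(-10 + 11\right)\right)\right) = 41 \left(-368 + \left(250 - 1\right)\right) = 41 \left(-368 + 249\right) = 41 \left(-119\right) = -4879$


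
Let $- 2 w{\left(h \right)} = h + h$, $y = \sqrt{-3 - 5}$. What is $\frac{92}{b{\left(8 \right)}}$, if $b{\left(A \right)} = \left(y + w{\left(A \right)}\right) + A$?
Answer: $- 23 i \sqrt{2} \approx - 32.527 i$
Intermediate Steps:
$y = 2 i \sqrt{2}$ ($y = \sqrt{-8} = 2 i \sqrt{2} \approx 2.8284 i$)
$w{\left(h \right)} = - h$ ($w{\left(h \right)} = - \frac{h + h}{2} = - \frac{2 h}{2} = - h$)
$b{\left(A \right)} = 2 i \sqrt{2}$ ($b{\left(A \right)} = \left(2 i \sqrt{2} - A\right) + A = \left(- A + 2 i \sqrt{2}\right) + A = 2 i \sqrt{2}$)
$\frac{92}{b{\left(8 \right)}} = \frac{92}{2 i \sqrt{2}} = 92 \left(- \frac{i \sqrt{2}}{4}\right) = - 23 i \sqrt{2}$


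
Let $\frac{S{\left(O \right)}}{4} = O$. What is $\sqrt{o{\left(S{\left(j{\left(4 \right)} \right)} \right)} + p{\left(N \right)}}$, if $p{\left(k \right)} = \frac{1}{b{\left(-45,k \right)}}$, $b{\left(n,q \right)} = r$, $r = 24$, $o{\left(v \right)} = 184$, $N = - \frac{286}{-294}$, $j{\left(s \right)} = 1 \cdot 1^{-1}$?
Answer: $\frac{\sqrt{26502}}{12} \approx 13.566$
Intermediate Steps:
$j{\left(s \right)} = 1$ ($j{\left(s \right)} = 1 \cdot 1 = 1$)
$S{\left(O \right)} = 4 O$
$N = \frac{143}{147}$ ($N = \left(-286\right) \left(- \frac{1}{294}\right) = \frac{143}{147} \approx 0.97279$)
$b{\left(n,q \right)} = 24$
$p{\left(k \right)} = \frac{1}{24}$
$\sqrt{o{\left(S{\left(j{\left(4 \right)} \right)} \right)} + p{\left(N \right)}} = \sqrt{184 + \frac{1}{24}} = \sqrt{\frac{4417}{24}} = \frac{\sqrt{26502}}{12}$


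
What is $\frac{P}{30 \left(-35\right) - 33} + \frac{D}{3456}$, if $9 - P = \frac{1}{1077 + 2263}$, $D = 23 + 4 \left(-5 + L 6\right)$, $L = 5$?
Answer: $\frac{9473171}{347253120} \approx 0.02728$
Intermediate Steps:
$D = 123$ ($D = 23 + 4 \left(-5 + 5 \cdot 6\right) = 23 + 4 \left(-5 + 30\right) = 23 + 4 \cdot 25 = 23 + 100 = 123$)
$P = \frac{30059}{3340}$ ($P = 9 - \frac{1}{1077 + 2263} = 9 - \frac{1}{3340} = \frac{30059}{3340} \approx 8.9997$)
$\frac{P}{30 \left(-35\right) - 33} + \frac{D}{3456} = \frac{30059}{3340 \left(30 \left(-35\right) - 33\right)} + \frac{123}{3456} = \frac{30059}{3340 \left(-1050 - 33\right)} + 123 \cdot \frac{1}{3456} = \frac{30059}{3340 \left(-1083\right)} + \frac{41}{1152} = \frac{30059}{3340} \left(- \frac{1}{1083}\right) + \frac{41}{1152} = - \frac{30059}{3617220} + \frac{41}{1152} = \frac{9473171}{347253120}$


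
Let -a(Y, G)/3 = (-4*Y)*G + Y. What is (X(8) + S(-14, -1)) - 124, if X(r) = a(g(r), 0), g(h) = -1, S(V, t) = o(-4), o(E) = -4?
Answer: -125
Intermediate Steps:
S(V, t) = -4
a(Y, G) = -3*Y + 12*G*Y (a(Y, G) = -3*((-4*Y)*G + Y) = -3*(-4*G*Y + Y) = -3*(Y - 4*G*Y) = -3*Y + 12*G*Y)
X(r) = 3 (X(r) = 3*(-1)*(-1 + 4*0) = 3*(-1)*(-1 + 0) = 3*(-1)*(-1) = 3)
(X(8) + S(-14, -1)) - 124 = (3 - 4) - 124 = -1 - 124 = -125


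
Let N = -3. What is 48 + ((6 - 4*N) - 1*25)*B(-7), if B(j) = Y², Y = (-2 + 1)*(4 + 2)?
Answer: -204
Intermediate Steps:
Y = -6 (Y = -1*6 = -6)
B(j) = 36 (B(j) = (-6)² = 36)
48 + ((6 - 4*N) - 1*25)*B(-7) = 48 + ((6 - 4*(-3)) - 1*25)*36 = 48 + ((6 + 12) - 25)*36 = 48 + (18 - 25)*36 = 48 - 7*36 = 48 - 252 = -204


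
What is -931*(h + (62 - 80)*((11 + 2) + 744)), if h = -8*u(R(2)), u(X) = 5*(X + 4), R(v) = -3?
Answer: 12723046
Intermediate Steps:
u(X) = 20 + 5*X (u(X) = 5*(4 + X) = 20 + 5*X)
h = -40 (h = -8*(20 + 5*(-3)) = -8*(20 - 15) = -8*5 = -40)
-931*(h + (62 - 80)*((11 + 2) + 744)) = -931*(-40 + (62 - 80)*((11 + 2) + 744)) = -931*(-40 - 18*(13 + 744)) = -931*(-40 - 18*757) = -931*(-40 - 13626) = -931*(-13666) = 12723046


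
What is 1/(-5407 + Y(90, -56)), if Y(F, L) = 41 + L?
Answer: -1/5422 ≈ -0.00018443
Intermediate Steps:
1/(-5407 + Y(90, -56)) = 1/(-5407 + (41 - 56)) = 1/(-5407 - 15) = 1/(-5422) = -1/5422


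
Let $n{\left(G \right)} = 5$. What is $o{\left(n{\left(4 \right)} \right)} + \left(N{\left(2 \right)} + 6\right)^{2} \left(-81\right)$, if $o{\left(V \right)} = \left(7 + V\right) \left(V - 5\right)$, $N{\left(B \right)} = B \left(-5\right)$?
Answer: $-1296$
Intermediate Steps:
$N{\left(B \right)} = - 5 B$
$o{\left(V \right)} = \left(-5 + V\right) \left(7 + V\right)$ ($o{\left(V \right)} = \left(7 + V\right) \left(-5 + V\right) = \left(-5 + V\right) \left(7 + V\right)$)
$o{\left(n{\left(4 \right)} \right)} + \left(N{\left(2 \right)} + 6\right)^{2} \left(-81\right) = \left(-35 + 5^{2} + 2 \cdot 5\right) + \left(\left(-5\right) 2 + 6\right)^{2} \left(-81\right) = \left(-35 + 25 + 10\right) + \left(-10 + 6\right)^{2} \left(-81\right) = 0 + \left(-4\right)^{2} \left(-81\right) = 0 + 16 \left(-81\right) = 0 - 1296 = -1296$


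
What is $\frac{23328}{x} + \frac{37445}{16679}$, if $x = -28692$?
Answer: $\frac{19035673}{13293163} \approx 1.432$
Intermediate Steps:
$\frac{23328}{x} + \frac{37445}{16679} = \frac{23328}{-28692} + \frac{37445}{16679} = 23328 \left(- \frac{1}{28692}\right) + 37445 \cdot \frac{1}{16679} = - \frac{648}{797} + \frac{37445}{16679} = \frac{19035673}{13293163}$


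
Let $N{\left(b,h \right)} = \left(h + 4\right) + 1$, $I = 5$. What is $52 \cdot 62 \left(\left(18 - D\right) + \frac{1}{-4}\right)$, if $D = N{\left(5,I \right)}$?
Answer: $24986$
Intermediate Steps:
$N{\left(b,h \right)} = 5 + h$ ($N{\left(b,h \right)} = \left(4 + h\right) + 1 = 5 + h$)
$D = 10$ ($D = 5 + 5 = 10$)
$52 \cdot 62 \left(\left(18 - D\right) + \frac{1}{-4}\right) = 52 \cdot 62 \left(\left(18 - 10\right) + \frac{1}{-4}\right) = 3224 \left(\left(18 - 10\right) - \frac{1}{4}\right) = 3224 \left(8 - \frac{1}{4}\right) = 3224 \cdot \frac{31}{4} = 24986$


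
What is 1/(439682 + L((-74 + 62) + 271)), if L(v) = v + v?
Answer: 1/440200 ≈ 2.2717e-6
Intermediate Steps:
L(v) = 2*v
1/(439682 + L((-74 + 62) + 271)) = 1/(439682 + 2*((-74 + 62) + 271)) = 1/(439682 + 2*(-12 + 271)) = 1/(439682 + 2*259) = 1/(439682 + 518) = 1/440200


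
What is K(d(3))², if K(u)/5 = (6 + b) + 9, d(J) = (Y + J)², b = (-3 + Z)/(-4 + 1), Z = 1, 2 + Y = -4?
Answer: 55225/9 ≈ 6136.1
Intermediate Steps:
Y = -6 (Y = -2 - 4 = -6)
b = ⅔ (b = (-3 + 1)/(-4 + 1) = -2/(-3) = -2*(-⅓) = ⅔ ≈ 0.66667)
d(J) = (-6 + J)²
K(u) = 235/3 (K(u) = 5*((6 + ⅔) + 9) = 5*(20/3 + 9) = 5*(47/3) = 235/3)
K(d(3))² = (235/3)² = 55225/9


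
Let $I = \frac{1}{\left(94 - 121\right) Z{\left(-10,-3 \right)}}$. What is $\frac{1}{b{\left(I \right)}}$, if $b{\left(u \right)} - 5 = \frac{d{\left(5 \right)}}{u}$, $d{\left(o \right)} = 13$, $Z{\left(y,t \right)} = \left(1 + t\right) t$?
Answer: $- \frac{1}{2101} \approx -0.00047596$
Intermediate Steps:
$Z{\left(y,t \right)} = t \left(1 + t\right)$
$I = - \frac{1}{162}$ ($I = \frac{1}{\left(94 - 121\right) \left(- 3 \left(1 - 3\right)\right)} = \frac{1}{\left(-27\right) \left(\left(-3\right) \left(-2\right)\right)} = - \frac{1}{27 \cdot 6} = \left(- \frac{1}{27}\right) \frac{1}{6} = - \frac{1}{162} \approx -0.0061728$)
$b{\left(u \right)} = 5 + \frac{13}{u}$
$\frac{1}{b{\left(I \right)}} = \frac{1}{5 + \frac{13}{- \frac{1}{162}}} = \frac{1}{5 + 13 \left(-162\right)} = \frac{1}{5 - 2106} = \frac{1}{-2101} = - \frac{1}{2101}$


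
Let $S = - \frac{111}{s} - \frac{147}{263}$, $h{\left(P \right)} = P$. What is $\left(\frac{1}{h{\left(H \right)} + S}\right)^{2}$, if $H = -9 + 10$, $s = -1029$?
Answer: $\frac{8137663681}{2452131361} \approx 3.3186$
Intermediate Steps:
$H = 1$
$S = - \frac{40690}{90209}$ ($S = - \frac{111}{-1029} - \frac{147}{263} = \left(-111\right) \left(- \frac{1}{1029}\right) - \frac{147}{263} = \frac{37}{343} - \frac{147}{263} = - \frac{40690}{90209} \approx -0.45106$)
$\left(\frac{1}{h{\left(H \right)} + S}\right)^{2} = \left(\frac{1}{1 - \frac{40690}{90209}}\right)^{2} = \left(\frac{1}{\frac{49519}{90209}}\right)^{2} = \left(\frac{90209}{49519}\right)^{2} = \frac{8137663681}{2452131361}$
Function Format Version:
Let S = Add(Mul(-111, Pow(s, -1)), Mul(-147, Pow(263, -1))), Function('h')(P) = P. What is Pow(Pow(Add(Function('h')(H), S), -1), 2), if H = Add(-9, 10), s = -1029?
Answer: Rational(8137663681, 2452131361) ≈ 3.3186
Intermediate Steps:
H = 1
S = Rational(-40690, 90209) (S = Add(Mul(-111, Pow(-1029, -1)), Mul(-147, Pow(263, -1))) = Add(Mul(-111, Rational(-1, 1029)), Mul(-147, Rational(1, 263))) = Add(Rational(37, 343), Rational(-147, 263)) = Rational(-40690, 90209) ≈ -0.45106)
Pow(Pow(Add(Function('h')(H), S), -1), 2) = Pow(Pow(Add(1, Rational(-40690, 90209)), -1), 2) = Pow(Pow(Rational(49519, 90209), -1), 2) = Pow(Rational(90209, 49519), 2) = Rational(8137663681, 2452131361)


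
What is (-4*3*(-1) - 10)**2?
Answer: 4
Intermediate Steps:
(-4*3*(-1) - 10)**2 = (-12*(-1) - 10)**2 = (12 - 10)**2 = 2**2 = 4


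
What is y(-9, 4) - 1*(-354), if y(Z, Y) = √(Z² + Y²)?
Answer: 354 + √97 ≈ 363.85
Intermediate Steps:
y(Z, Y) = √(Y² + Z²)
y(-9, 4) - 1*(-354) = √(4² + (-9)²) - 1*(-354) = √(16 + 81) + 354 = √97 + 354 = 354 + √97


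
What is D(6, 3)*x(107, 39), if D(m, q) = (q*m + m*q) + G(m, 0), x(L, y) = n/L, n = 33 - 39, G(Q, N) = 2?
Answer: -228/107 ≈ -2.1308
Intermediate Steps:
n = -6
x(L, y) = -6/L
D(m, q) = 2 + 2*m*q (D(m, q) = (q*m + m*q) + 2 = (m*q + m*q) + 2 = 2*m*q + 2 = 2 + 2*m*q)
D(6, 3)*x(107, 39) = (2 + 2*6*3)*(-6/107) = (2 + 36)*(-6*1/107) = 38*(-6/107) = -228/107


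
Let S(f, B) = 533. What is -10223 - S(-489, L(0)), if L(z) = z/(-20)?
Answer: -10756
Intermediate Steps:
L(z) = -z/20 (L(z) = z*(-1/20) = -z/20)
-10223 - S(-489, L(0)) = -10223 - 1*533 = -10223 - 533 = -10756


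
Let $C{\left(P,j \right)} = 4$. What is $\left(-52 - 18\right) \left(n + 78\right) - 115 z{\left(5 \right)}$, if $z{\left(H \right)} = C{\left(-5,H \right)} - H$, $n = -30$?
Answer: $-3245$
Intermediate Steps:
$z{\left(H \right)} = 4 - H$
$\left(-52 - 18\right) \left(n + 78\right) - 115 z{\left(5 \right)} = \left(-52 - 18\right) \left(-30 + 78\right) - 115 \left(4 - 5\right) = \left(-70\right) 48 - 115 \left(4 - 5\right) = -3360 - -115 = -3360 + 115 = -3245$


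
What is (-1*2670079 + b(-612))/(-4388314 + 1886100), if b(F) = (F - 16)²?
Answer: 2275695/2502214 ≈ 0.90947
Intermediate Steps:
b(F) = (-16 + F)²
(-1*2670079 + b(-612))/(-4388314 + 1886100) = (-1*2670079 + (-16 - 612)²)/(-4388314 + 1886100) = (-2670079 + (-628)²)/(-2502214) = (-2670079 + 394384)*(-1/2502214) = -2275695*(-1/2502214) = 2275695/2502214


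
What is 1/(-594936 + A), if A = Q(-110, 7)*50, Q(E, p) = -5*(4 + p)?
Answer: -1/597686 ≈ -1.6731e-6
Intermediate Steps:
Q(E, p) = -20 - 5*p
A = -2750 (A = (-20 - 5*7)*50 = (-20 - 35)*50 = -55*50 = -2750)
1/(-594936 + A) = 1/(-594936 - 2750) = 1/(-597686) = -1/597686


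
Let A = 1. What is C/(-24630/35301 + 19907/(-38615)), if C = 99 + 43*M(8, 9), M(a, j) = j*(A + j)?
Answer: -601148318715/183758273 ≈ -3271.4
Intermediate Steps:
M(a, j) = j*(1 + j)
C = 3969 (C = 99 + 43*(9*(1 + 9)) = 99 + 43*(9*10) = 99 + 43*90 = 99 + 3870 = 3969)
C/(-24630/35301 + 19907/(-38615)) = 3969/(-24630/35301 + 19907/(-38615)) = 3969/(-24630*1/35301 + 19907*(-1/38615)) = 3969/(-8210/11767 - 19907/38615) = 3969/(-551274819/454382705) = 3969*(-454382705/551274819) = -601148318715/183758273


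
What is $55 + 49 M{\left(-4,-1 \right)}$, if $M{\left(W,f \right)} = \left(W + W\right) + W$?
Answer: $-533$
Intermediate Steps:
$M{\left(W,f \right)} = 3 W$ ($M{\left(W,f \right)} = 2 W + W = 3 W$)
$55 + 49 M{\left(-4,-1 \right)} = 55 + 49 \cdot 3 \left(-4\right) = 55 + 49 \left(-12\right) = 55 - 588 = -533$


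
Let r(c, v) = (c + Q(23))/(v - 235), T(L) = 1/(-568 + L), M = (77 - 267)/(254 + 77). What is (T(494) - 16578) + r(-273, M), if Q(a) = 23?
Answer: -3826060047/230806 ≈ -16577.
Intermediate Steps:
M = -190/331 ≈ -0.57402
r(c, v) = (23 + c)/(-235 + v) (r(c, v) = (c + 23)/(v - 235) = (23 + c)/(-235 + v))
(T(494) - 16578) + r(-273, M) = (1/(-568 + 494) - 16578) + (23 - 273)/(-235 - 190/331) = (1/(-74) - 16578) - 250/(-77975/331) = (-1/74 - 16578) - 331/77975*(-250) = -1226773/74 + 3310/3119 = -3826060047/230806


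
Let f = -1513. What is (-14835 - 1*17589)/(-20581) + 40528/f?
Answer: -46179368/1831709 ≈ -25.211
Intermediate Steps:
(-14835 - 1*17589)/(-20581) + 40528/f = (-14835 - 1*17589)/(-20581) + 40528/(-1513) = (-14835 - 17589)*(-1/20581) + 40528*(-1/1513) = -32424*(-1/20581) - 2384/89 = 32424/20581 - 2384/89 = -46179368/1831709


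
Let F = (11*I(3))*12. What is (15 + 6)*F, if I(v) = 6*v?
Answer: 49896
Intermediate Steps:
F = 2376 (F = (11*(6*3))*12 = (11*18)*12 = 198*12 = 2376)
(15 + 6)*F = (15 + 6)*2376 = 21*2376 = 49896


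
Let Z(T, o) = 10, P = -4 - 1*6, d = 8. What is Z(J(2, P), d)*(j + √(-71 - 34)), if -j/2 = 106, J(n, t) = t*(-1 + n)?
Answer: -2120 + 10*I*√105 ≈ -2120.0 + 102.47*I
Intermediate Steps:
P = -10 (P = -4 - 6 = -10)
j = -212 (j = -2*106 = -212)
Z(J(2, P), d)*(j + √(-71 - 34)) = 10*(-212 + √(-71 - 34)) = 10*(-212 + √(-105)) = 10*(-212 + I*√105) = -2120 + 10*I*√105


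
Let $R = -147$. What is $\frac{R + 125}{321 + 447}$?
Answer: $- \frac{11}{384} \approx -0.028646$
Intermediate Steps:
$\frac{R + 125}{321 + 447} = \frac{-147 + 125}{321 + 447} = - \frac{22}{768} = \left(-22\right) \frac{1}{768} = - \frac{11}{384}$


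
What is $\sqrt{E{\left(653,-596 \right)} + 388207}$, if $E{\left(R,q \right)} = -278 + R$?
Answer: $\sqrt{388582} \approx 623.36$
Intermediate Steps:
$\sqrt{E{\left(653,-596 \right)} + 388207} = \sqrt{\left(-278 + 653\right) + 388207} = \sqrt{375 + 388207} = \sqrt{388582}$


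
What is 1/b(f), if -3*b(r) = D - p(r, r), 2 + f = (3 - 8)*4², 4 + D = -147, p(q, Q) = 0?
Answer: 3/151 ≈ 0.019868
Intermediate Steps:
D = -151 (D = -4 - 147 = -151)
f = -82 (f = -2 + (3 - 8)*4² = -2 - 5*16 = -2 - 80 = -82)
b(r) = 151/3 (b(r) = -(-151 - 1*0)/3 = -(-151 + 0)/3 = -⅓*(-151) = 151/3)
1/b(f) = 1/(151/3) = 3/151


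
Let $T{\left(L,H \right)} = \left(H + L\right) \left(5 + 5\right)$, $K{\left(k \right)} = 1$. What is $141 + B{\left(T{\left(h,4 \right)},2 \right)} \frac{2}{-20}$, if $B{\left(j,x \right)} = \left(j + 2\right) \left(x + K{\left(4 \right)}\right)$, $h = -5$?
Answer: $\frac{717}{5} \approx 143.4$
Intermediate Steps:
$T{\left(L,H \right)} = 10 H + 10 L$ ($T{\left(L,H \right)} = \left(H + L\right) 10 = 10 H + 10 L$)
$B{\left(j,x \right)} = \left(1 + x\right) \left(2 + j\right)$ ($B{\left(j,x \right)} = \left(j + 2\right) \left(x + 1\right) = \left(2 + j\right) \left(1 + x\right) = \left(1 + x\right) \left(2 + j\right)$)
$141 + B{\left(T{\left(h,4 \right)},2 \right)} \frac{2}{-20} = 141 + \left(2 + \left(10 \cdot 4 + 10 \left(-5\right)\right) + 2 \cdot 2 + \left(10 \cdot 4 + 10 \left(-5\right)\right) 2\right) \frac{2}{-20} = 141 + \left(2 + \left(40 - 50\right) + 4 + \left(40 - 50\right) 2\right) 2 \left(- \frac{1}{20}\right) = 141 + \left(2 - 10 + 4 - 20\right) \left(- \frac{1}{10}\right) = 141 - - \frac{12}{5} = 141 + \frac{12}{5} = \frac{717}{5}$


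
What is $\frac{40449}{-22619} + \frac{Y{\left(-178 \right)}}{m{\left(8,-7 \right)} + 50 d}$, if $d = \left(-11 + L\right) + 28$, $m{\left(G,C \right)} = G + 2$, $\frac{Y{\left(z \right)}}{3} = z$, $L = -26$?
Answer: $- \frac{2859507}{4976180} \approx -0.57464$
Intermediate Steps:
$Y{\left(z \right)} = 3 z$
$m{\left(G,C \right)} = 2 + G$
$d = -9$ ($d = \left(-11 - 26\right) + 28 = -37 + 28 = -9$)
$\frac{40449}{-22619} + \frac{Y{\left(-178 \right)}}{m{\left(8,-7 \right)} + 50 d} = \frac{40449}{-22619} + \frac{3 \left(-178\right)}{\left(2 + 8\right) + 50 \left(-9\right)} = 40449 \left(- \frac{1}{22619}\right) - \frac{534}{10 - 450} = - \frac{40449}{22619} - \frac{534}{-440} = - \frac{40449}{22619} - - \frac{267}{220} = - \frac{40449}{22619} + \frac{267}{220} = - \frac{2859507}{4976180}$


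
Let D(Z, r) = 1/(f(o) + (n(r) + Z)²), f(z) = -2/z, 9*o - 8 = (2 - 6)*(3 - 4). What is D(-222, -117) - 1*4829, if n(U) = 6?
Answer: -450589159/93309 ≈ -4829.0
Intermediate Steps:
o = 4/3 (o = 8/9 + ((2 - 6)*(3 - 4))/9 = 8/9 + (-4*(-1))/9 = 8/9 + (⅑)*4 = 8/9 + 4/9 = 4/3 ≈ 1.3333)
D(Z, r) = 1/(-3/2 + (6 + Z)²) (D(Z, r) = 1/(-2/4/3 + (6 + Z)²) = 1/(-2*¾ + (6 + Z)²) = 1/(-3/2 + (6 + Z)²))
D(-222, -117) - 1*4829 = 2/(-3 + 2*(6 - 222)²) - 1*4829 = 2/(-3 + 2*(-216)²) - 4829 = 2/(-3 + 2*46656) - 4829 = 2/(-3 + 93312) - 4829 = 2/93309 - 4829 = -450589159/93309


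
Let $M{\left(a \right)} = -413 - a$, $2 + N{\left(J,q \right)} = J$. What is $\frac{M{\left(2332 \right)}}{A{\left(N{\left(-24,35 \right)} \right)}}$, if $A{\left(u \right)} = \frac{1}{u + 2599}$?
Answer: $-7062885$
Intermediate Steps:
$N{\left(J,q \right)} = -2 + J$
$A{\left(u \right)} = \frac{1}{2599 + u}$
$\frac{M{\left(2332 \right)}}{A{\left(N{\left(-24,35 \right)} \right)}} = \frac{-413 - 2332}{\frac{1}{2599 - 26}} = - \frac{2745}{\frac{1}{2573}} = - 2745 \frac{1}{\frac{1}{2573}} = \left(-2745\right) 2573 = -7062885$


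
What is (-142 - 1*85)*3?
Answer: -681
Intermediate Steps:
(-142 - 1*85)*3 = (-142 - 85)*3 = -227*3 = -681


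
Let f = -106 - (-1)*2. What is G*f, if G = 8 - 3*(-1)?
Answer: -1144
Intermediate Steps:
f = -104 (f = -106 - 1*(-2) = -106 + 2 = -104)
G = 11 (G = 8 + 3 = 11)
G*f = 11*(-104) = -1144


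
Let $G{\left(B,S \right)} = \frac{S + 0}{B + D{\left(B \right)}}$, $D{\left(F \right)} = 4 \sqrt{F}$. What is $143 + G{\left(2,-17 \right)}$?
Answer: $\frac{2019}{14} - \frac{17 \sqrt{2}}{7} \approx 140.78$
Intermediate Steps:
$G{\left(B,S \right)} = \frac{S}{B + 4 \sqrt{B}}$ ($G{\left(B,S \right)} = \frac{S + 0}{B + 4 \sqrt{B}} = \frac{S}{B + 4 \sqrt{B}}$)
$143 + G{\left(2,-17 \right)} = 143 - \frac{17}{2 + 4 \sqrt{2}}$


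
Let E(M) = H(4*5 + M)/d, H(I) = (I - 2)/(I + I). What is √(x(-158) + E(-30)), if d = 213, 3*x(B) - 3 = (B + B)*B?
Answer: 2*√4719416505/1065 ≈ 129.01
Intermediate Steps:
H(I) = (-2 + I)/(2*I) (H(I) = (-2 + I)/((2*I)) = (-2 + I)*(1/(2*I)) = (-2 + I)/(2*I))
x(B) = 1 + 2*B²/3 (x(B) = 1 + ((B + B)*B)/3 = 1 + ((2*B)*B)/3 = 1 + (2*B²)/3 = 1 + 2*B²/3)
E(M) = (18 + M)/(426*(20 + M)) (E(M) = ((-2 + (4*5 + M))/(2*(4*5 + M)))/213 = ((-2 + (20 + M))/(2*(20 + M)))*(1/213) = ((18 + M)/(2*(20 + M)))*(1/213) = (18 + M)/(426*(20 + M)))
√(x(-158) + E(-30)) = √((1 + (⅔)*(-158)²) + (18 - 30)/(426*(20 - 30))) = √((1 + (⅔)*24964) + (1/426)*(-12)/(-10)) = √((1 + 49928/3) + (1/426)*(-⅒)*(-12)) = √(49931/3 + 1/355) = √(17725508/1065) = 2*√4719416505/1065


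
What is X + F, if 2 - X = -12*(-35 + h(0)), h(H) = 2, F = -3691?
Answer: -4085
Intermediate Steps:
X = -394 (X = 2 - (-12)*(-35 + 2) = 2 - (-12)*(-33) = 2 - 1*396 = 2 - 396 = -394)
X + F = -394 - 3691 = -4085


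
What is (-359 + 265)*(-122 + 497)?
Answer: -35250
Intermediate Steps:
(-359 + 265)*(-122 + 497) = -94*375 = -35250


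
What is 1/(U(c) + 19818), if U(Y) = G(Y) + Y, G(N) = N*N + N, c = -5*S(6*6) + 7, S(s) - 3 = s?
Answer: 1/54786 ≈ 1.8253e-5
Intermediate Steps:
S(s) = 3 + s
c = -188 (c = -5*(3 + 6*6) + 7 = -5*(3 + 36) + 7 = -5*39 + 7 = -195 + 7 = -188)
G(N) = N + N² (G(N) = N² + N = N + N²)
U(Y) = Y + Y*(1 + Y) (U(Y) = Y*(1 + Y) + Y = Y + Y*(1 + Y))
1/(U(c) + 19818) = 1/(-188*(2 - 188) + 19818) = 1/(-188*(-186) + 19818) = 1/(34968 + 19818) = 1/54786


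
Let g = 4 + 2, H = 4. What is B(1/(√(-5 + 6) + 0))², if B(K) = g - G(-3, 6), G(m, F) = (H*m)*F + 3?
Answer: 5625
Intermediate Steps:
G(m, F) = 3 + 4*F*m (G(m, F) = (4*m)*F + 3 = 4*F*m + 3 = 3 + 4*F*m)
g = 6
B(K) = 75 (B(K) = 6 - (3 + 4*6*(-3)) = 6 - (3 - 72) = 6 - 1*(-69) = 6 + 69 = 75)
B(1/(√(-5 + 6) + 0))² = 75² = 5625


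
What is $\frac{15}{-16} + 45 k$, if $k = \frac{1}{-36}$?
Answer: $- \frac{35}{16} \approx -2.1875$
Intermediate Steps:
$k = - \frac{1}{36} \approx -0.027778$
$\frac{15}{-16} + 45 k = \frac{15}{-16} + 45 \left(- \frac{1}{36}\right) = 15 \left(- \frac{1}{16}\right) - \frac{5}{4} = - \frac{15}{16} - \frac{5}{4} = - \frac{35}{16}$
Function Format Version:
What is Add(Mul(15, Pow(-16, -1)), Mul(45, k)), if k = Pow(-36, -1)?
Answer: Rational(-35, 16) ≈ -2.1875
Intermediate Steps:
k = Rational(-1, 36) ≈ -0.027778
Add(Mul(15, Pow(-16, -1)), Mul(45, k)) = Add(Mul(15, Pow(-16, -1)), Mul(45, Rational(-1, 36))) = Add(Mul(15, Rational(-1, 16)), Rational(-5, 4)) = Add(Rational(-15, 16), Rational(-5, 4)) = Rational(-35, 16)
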